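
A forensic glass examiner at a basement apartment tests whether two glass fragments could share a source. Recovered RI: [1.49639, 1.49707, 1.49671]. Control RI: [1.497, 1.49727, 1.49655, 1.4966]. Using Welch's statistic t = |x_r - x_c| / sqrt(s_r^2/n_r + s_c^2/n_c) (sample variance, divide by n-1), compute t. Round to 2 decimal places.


Welch's t-criterion for glass RI comparison:
Recovered mean = sum / n_r = 4.49017 / 3 = 1.4967233
Control mean = sum / n_c = 5.98742 / 4 = 1.496855
Recovered sample variance s_r^2 = 1.15733e-07
Control sample variance s_c^2 = 1.171e-07
Welch SE (unpooled) = sqrt(s_r^2/n_r + s_c^2/n_c) = sqrt(3.85778e-08 + 2.9275e-08) = sqrt(6.78528e-08) = 0.000260486
|mean_r - mean_c| = 0.000131667
t = 0.000131667 / 0.000260486 = 0.51

0.51


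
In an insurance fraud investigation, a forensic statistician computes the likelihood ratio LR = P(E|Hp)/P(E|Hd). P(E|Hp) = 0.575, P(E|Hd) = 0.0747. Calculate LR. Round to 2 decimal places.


Likelihood ratio calculation:
LR = P(E|Hp) / P(E|Hd)
LR = 0.575 / 0.0747
LR = 7.70

7.70


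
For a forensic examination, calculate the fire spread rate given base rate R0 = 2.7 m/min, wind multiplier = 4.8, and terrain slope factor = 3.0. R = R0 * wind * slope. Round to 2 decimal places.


Fire spread rate calculation:
R = R0 * wind_factor * slope_factor
= 2.7 * 4.8 * 3.0
= 12.96 * 3.0
= 38.88 m/min

38.88


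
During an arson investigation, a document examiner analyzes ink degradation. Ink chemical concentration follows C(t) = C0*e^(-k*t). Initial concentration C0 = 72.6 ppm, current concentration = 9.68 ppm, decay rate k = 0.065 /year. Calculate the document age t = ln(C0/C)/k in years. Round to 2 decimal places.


Document age estimation:
C0/C = 72.6 / 9.68 = 7.5
ln(C0/C) = 2.014903
t = 2.014903 / 0.065 = 31.00 years

31.00


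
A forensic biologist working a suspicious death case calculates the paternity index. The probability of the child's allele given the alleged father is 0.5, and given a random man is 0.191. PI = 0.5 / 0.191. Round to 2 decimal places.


Paternity Index calculation:
PI = P(allele|father) / P(allele|random)
PI = 0.5 / 0.191
PI = 2.62

2.62


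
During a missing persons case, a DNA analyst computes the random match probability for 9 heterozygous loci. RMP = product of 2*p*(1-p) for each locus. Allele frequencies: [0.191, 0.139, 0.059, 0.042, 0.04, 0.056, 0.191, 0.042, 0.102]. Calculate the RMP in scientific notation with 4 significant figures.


Computing RMP for 9 loci:
Locus 1: 2 * 0.191 * 0.809 = 0.309038
Locus 2: 2 * 0.139 * 0.861 = 0.239358
Locus 3: 2 * 0.059 * 0.941 = 0.111038
Locus 4: 2 * 0.042 * 0.958 = 0.080472
Locus 5: 2 * 0.04 * 0.96 = 0.0768
Locus 6: 2 * 0.056 * 0.944 = 0.105728
Locus 7: 2 * 0.191 * 0.809 = 0.309038
Locus 8: 2 * 0.042 * 0.958 = 0.080472
Locus 9: 2 * 0.102 * 0.898 = 0.183192
RMP = 2.445e-08

2.445e-08


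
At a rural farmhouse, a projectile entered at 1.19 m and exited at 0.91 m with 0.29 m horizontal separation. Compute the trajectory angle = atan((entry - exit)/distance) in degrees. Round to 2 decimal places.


Bullet trajectory angle:
Height difference = 1.19 - 0.91 = 0.28 m
angle = atan(0.28 / 0.29)
angle = atan(0.965517)
angle = 43.99 degrees

43.99


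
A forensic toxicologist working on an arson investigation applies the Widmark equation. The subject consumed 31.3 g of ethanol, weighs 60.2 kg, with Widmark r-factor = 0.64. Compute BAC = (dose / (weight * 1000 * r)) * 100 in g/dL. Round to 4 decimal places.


Applying the Widmark formula:
BAC = (dose_g / (body_wt * 1000 * r)) * 100
Denominator = 60.2 * 1000 * 0.64 = 38528
BAC = (31.3 / 38528) * 100
BAC = 0.0812 g/dL

0.0812


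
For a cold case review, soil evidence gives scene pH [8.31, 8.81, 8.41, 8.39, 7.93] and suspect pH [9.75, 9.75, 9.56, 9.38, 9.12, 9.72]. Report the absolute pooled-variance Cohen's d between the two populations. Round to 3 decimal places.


Pooled-variance Cohen's d for soil pH comparison:
Scene mean = 41.85 / 5 = 8.37
Suspect mean = 57.28 / 6 = 9.546667
Scene sample variance s_s^2 = 0.0982
Suspect sample variance s_c^2 = 0.064547
Pooled variance = ((n_s-1)*s_s^2 + (n_c-1)*s_c^2) / (n_s + n_c - 2) = 0.079504
Pooled SD = sqrt(0.079504) = 0.281965
Mean difference = -1.176667
|d| = |-1.176667| / 0.281965 = 4.173

4.173


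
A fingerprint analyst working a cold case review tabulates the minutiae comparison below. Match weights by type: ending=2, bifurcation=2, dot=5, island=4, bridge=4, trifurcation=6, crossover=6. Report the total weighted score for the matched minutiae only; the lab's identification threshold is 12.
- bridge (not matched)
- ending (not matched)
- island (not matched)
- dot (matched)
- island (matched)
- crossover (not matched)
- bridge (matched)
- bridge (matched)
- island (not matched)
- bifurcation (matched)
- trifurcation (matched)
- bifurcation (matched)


Weighted minutiae match score:
  bridge: not matched, +0
  ending: not matched, +0
  island: not matched, +0
  dot: matched, +5 (running total 5)
  island: matched, +4 (running total 9)
  crossover: not matched, +0
  bridge: matched, +4 (running total 13)
  bridge: matched, +4 (running total 17)
  island: not matched, +0
  bifurcation: matched, +2 (running total 19)
  trifurcation: matched, +6 (running total 25)
  bifurcation: matched, +2 (running total 27)
Total score = 27
Threshold = 12; verdict = identification

27


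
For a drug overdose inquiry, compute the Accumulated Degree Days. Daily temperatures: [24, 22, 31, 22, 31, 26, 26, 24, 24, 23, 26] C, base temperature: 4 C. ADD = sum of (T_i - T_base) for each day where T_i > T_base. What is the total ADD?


Computing ADD day by day:
Day 1: max(0, 24 - 4) = 20
Day 2: max(0, 22 - 4) = 18
Day 3: max(0, 31 - 4) = 27
Day 4: max(0, 22 - 4) = 18
Day 5: max(0, 31 - 4) = 27
Day 6: max(0, 26 - 4) = 22
Day 7: max(0, 26 - 4) = 22
Day 8: max(0, 24 - 4) = 20
Day 9: max(0, 24 - 4) = 20
Day 10: max(0, 23 - 4) = 19
Day 11: max(0, 26 - 4) = 22
Total ADD = 235

235


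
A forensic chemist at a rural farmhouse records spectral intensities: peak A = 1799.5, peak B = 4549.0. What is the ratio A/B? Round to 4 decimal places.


Spectral peak ratio:
Peak A = 1799.5 counts
Peak B = 4549.0 counts
Ratio = 1799.5 / 4549.0 = 0.3956

0.3956


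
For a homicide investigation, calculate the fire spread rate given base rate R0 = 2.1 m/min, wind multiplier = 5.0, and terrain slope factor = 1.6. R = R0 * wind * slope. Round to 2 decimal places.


Fire spread rate calculation:
R = R0 * wind_factor * slope_factor
= 2.1 * 5.0 * 1.6
= 10.5 * 1.6
= 16.80 m/min

16.80


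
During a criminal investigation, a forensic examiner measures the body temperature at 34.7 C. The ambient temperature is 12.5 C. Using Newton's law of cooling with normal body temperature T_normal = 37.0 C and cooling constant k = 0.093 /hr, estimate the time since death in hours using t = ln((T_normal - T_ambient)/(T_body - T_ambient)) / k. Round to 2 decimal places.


Using Newton's law of cooling:
t = ln((T_normal - T_ambient) / (T_body - T_ambient)) / k
T_normal - T_ambient = 24.5
T_body - T_ambient = 22.2
Ratio = 1.103604
ln(ratio) = 0.098581
t = 0.098581 / 0.093 = 1.06 hours

1.06


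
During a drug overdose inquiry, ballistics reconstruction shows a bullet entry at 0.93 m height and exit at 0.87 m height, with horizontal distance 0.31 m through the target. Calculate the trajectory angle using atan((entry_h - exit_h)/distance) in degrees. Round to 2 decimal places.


Bullet trajectory angle:
Height difference = 0.93 - 0.87 = 0.06 m
angle = atan(0.06 / 0.31)
angle = atan(0.193548)
angle = 10.95 degrees

10.95


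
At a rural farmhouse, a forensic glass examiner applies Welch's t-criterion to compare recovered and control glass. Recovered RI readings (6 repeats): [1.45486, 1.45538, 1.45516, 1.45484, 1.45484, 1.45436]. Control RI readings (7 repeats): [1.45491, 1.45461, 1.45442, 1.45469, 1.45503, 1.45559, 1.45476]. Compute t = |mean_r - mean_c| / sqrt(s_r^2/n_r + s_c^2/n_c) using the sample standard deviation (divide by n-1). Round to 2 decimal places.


Welch's t-criterion for glass RI comparison:
Recovered mean = sum / n_r = 8.72944 / 6 = 1.4549067
Control mean = sum / n_c = 10.18401 / 7 = 1.4548586
Recovered sample variance s_r^2 = 1.19627e-07
Control sample variance s_c^2 = 1.43214e-07
Welch SE (unpooled) = sqrt(s_r^2/n_r + s_c^2/n_c) = sqrt(1.99378e-08 + 2.04592e-08) = sqrt(4.0397e-08) = 0.00020099
|mean_r - mean_c| = 4.80952e-05
t = 4.80952e-05 / 0.00020099 = 0.24

0.24


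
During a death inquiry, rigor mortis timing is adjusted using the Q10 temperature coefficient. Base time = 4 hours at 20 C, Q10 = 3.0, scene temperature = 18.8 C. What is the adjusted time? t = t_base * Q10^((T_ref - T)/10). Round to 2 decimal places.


Rigor mortis time adjustment:
Exponent = (T_ref - T_actual) / 10 = (20 - 18.8) / 10 = 0.12
Q10 factor = 3.0^0.12 = 1.14092
t_adjusted = 4 * 1.14092 = 4.56 hours

4.56


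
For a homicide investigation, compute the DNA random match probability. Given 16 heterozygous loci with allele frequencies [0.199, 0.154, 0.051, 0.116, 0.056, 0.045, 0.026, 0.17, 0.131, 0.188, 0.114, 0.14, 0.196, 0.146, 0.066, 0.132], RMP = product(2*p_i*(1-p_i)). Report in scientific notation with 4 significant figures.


Computing RMP for 16 loci:
Locus 1: 2 * 0.199 * 0.801 = 0.318798
Locus 2: 2 * 0.154 * 0.846 = 0.260568
Locus 3: 2 * 0.051 * 0.949 = 0.096798
Locus 4: 2 * 0.116 * 0.884 = 0.205088
Locus 5: 2 * 0.056 * 0.944 = 0.105728
Locus 6: 2 * 0.045 * 0.955 = 0.08595
Locus 7: 2 * 0.026 * 0.974 = 0.050648
Locus 8: 2 * 0.17 * 0.83 = 0.2822
Locus 9: 2 * 0.131 * 0.869 = 0.227678
Locus 10: 2 * 0.188 * 0.812 = 0.305312
Locus 11: 2 * 0.114 * 0.886 = 0.202008
Locus 12: 2 * 0.14 * 0.86 = 0.2408
Locus 13: 2 * 0.196 * 0.804 = 0.315168
Locus 14: 2 * 0.146 * 0.854 = 0.249368
Locus 15: 2 * 0.066 * 0.934 = 0.123288
Locus 16: 2 * 0.132 * 0.868 = 0.229152
RMP = 1.608e-12

1.608e-12


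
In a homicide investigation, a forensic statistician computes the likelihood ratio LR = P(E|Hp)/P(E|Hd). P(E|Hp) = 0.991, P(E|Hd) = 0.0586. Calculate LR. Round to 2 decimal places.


Likelihood ratio calculation:
LR = P(E|Hp) / P(E|Hd)
LR = 0.991 / 0.0586
LR = 16.91

16.91


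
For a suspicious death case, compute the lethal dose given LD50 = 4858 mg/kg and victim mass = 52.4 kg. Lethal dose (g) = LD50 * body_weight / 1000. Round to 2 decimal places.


Lethal dose calculation:
Lethal dose = LD50 * body_weight / 1000
= 4858 * 52.4 / 1000
= 254559.2 / 1000
= 254.56 g

254.56


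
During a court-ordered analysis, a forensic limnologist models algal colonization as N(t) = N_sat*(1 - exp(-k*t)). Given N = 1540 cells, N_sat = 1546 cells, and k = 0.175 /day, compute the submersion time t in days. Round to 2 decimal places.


PMSI from diatom colonization curve:
N / N_sat = 1540 / 1546 = 0.996119
1 - N/N_sat = 0.003881
ln(1 - N/N_sat) = -5.551662
t = -ln(1 - N/N_sat) / k = -(-5.551662) / 0.175 = 31.72 days

31.72


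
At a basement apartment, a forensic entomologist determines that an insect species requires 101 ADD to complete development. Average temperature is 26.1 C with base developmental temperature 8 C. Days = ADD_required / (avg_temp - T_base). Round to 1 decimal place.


Insect development time:
Effective temperature = avg_temp - T_base = 26.1 - 8 = 18.1 C
Days = ADD / effective_temp = 101 / 18.1 = 5.6 days

5.6


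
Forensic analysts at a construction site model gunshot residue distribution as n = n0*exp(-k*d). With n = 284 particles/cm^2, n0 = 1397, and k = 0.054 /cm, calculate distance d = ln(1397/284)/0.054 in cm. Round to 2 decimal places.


GSR distance calculation:
n0/n = 1397 / 284 = 4.919014
ln(n0/n) = 1.593108
d = 1.593108 / 0.054 = 29.50 cm

29.50


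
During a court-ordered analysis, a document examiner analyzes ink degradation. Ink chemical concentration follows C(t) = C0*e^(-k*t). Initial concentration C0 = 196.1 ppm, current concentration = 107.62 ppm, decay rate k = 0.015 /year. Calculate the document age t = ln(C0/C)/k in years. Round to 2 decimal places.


Document age estimation:
C0/C = 196.1 / 107.62 = 1.822152
ln(C0/C) = 0.600018
t = 0.600018 / 0.015 = 40.00 years

40.00


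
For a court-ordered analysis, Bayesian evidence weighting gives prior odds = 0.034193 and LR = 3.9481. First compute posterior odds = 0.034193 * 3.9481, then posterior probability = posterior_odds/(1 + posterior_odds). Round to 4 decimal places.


Bayesian evidence evaluation:
Posterior odds = prior_odds * LR = 0.034193 * 3.9481 = 0.1349974
Posterior probability = posterior_odds / (1 + posterior_odds)
= 0.1349974 / (1 + 0.1349974)
= 0.1349974 / 1.1349974
= 0.1189

0.1189


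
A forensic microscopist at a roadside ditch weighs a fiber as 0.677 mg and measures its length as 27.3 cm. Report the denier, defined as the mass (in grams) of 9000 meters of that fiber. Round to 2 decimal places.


Denier calculation:
Mass in grams = 0.677 mg / 1000 = 0.000677 g
Length in meters = 27.3 cm / 100 = 0.273 m
Linear density = mass / length = 0.000677 / 0.273 = 0.00247985 g/m
Denier = (g/m) * 9000 = 0.00247985 * 9000 = 22.32

22.32


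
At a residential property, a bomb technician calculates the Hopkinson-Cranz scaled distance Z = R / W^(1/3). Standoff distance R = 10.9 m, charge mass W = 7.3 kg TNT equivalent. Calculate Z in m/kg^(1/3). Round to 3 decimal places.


Scaled distance calculation:
W^(1/3) = 7.3^(1/3) = 1.939877
Z = R / W^(1/3) = 10.9 / 1.939877
Z = 5.619 m/kg^(1/3)

5.619


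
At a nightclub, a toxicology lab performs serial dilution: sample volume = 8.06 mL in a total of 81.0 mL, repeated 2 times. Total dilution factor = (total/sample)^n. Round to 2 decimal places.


Dilution factor calculation:
Single dilution = V_total / V_sample = 81.0 / 8.06 ≈ 10.049628
Number of dilutions = 2
Total DF = (81.0 / 8.06)^2 (full precision, rounded at the end) = 101.00

101.00


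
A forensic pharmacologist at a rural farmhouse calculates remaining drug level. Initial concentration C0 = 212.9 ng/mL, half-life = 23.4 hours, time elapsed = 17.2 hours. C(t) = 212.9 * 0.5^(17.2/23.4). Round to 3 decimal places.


Drug concentration decay:
Number of half-lives = t / t_half = 17.2 / 23.4 = 0.735043
Decay factor = 0.5^0.735043 = 0.60080012
C(t) = 212.9 * 0.60080012 = 127.910 ng/mL

127.910


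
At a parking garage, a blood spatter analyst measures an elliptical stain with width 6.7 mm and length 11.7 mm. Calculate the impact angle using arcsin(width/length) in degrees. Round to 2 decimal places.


Blood spatter impact angle calculation:
width / length = 6.7 / 11.7 = 0.57265
angle = arcsin(0.57265)
angle = 34.94 degrees

34.94


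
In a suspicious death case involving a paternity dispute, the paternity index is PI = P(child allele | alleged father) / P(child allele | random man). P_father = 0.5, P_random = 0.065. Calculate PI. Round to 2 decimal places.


Paternity Index calculation:
PI = P(allele|father) / P(allele|random)
PI = 0.5 / 0.065
PI = 7.69

7.69


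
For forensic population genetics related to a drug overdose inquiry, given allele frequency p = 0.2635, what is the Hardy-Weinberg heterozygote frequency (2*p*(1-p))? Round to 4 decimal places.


Hardy-Weinberg heterozygote frequency:
q = 1 - p = 1 - 0.2635 = 0.7365
2pq = 2 * 0.2635 * 0.7365 = 0.3881

0.3881


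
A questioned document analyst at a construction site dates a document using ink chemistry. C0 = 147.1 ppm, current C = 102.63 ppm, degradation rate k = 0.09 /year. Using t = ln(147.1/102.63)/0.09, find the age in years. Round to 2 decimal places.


Document age estimation:
C0/C = 147.1 / 102.63 = 1.433304
ln(C0/C) = 0.359982
t = 0.359982 / 0.09 = 4.00 years

4.00


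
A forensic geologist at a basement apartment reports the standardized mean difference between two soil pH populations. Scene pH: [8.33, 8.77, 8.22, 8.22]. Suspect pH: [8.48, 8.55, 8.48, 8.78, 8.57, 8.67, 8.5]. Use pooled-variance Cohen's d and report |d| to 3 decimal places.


Pooled-variance Cohen's d for soil pH comparison:
Scene mean = 33.54 / 4 = 8.385
Suspect mean = 60.03 / 7 = 8.575714
Scene sample variance s_s^2 = 0.068567
Suspect sample variance s_c^2 = 0.012562
Pooled variance = ((n_s-1)*s_s^2 + (n_c-1)*s_c^2) / (n_s + n_c - 2) = 0.03123
Pooled SD = sqrt(0.03123) = 0.17672
Mean difference = -0.190714
|d| = |-0.190714| / 0.17672 = 1.079

1.079


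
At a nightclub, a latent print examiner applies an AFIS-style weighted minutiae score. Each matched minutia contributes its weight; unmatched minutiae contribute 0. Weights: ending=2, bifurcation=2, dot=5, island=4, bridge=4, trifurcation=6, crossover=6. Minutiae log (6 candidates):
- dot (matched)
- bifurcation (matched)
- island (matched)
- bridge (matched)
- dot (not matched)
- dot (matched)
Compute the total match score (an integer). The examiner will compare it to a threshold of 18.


Weighted minutiae match score:
  dot: matched, +5 (running total 5)
  bifurcation: matched, +2 (running total 7)
  island: matched, +4 (running total 11)
  bridge: matched, +4 (running total 15)
  dot: not matched, +0
  dot: matched, +5 (running total 20)
Total score = 20
Threshold = 18; verdict = identification

20


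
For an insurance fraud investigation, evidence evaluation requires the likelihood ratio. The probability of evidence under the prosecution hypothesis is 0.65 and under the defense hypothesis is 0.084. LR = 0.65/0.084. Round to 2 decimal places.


Likelihood ratio calculation:
LR = P(E|Hp) / P(E|Hd)
LR = 0.65 / 0.084
LR = 7.74

7.74


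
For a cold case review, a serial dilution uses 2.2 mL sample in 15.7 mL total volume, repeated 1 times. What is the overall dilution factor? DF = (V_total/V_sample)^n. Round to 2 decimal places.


Dilution factor calculation:
Single dilution = V_total / V_sample = 15.7 / 2.2 ≈ 7.136364
Number of dilutions = 1
Total DF = (15.7 / 2.2)^1 (full precision, rounded at the end) = 7.14

7.14


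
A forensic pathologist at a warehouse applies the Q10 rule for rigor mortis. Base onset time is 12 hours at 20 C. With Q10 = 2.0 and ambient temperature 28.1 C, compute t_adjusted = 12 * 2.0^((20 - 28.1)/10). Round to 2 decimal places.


Rigor mortis time adjustment:
Exponent = (T_ref - T_actual) / 10 = (20 - 28.1) / 10 = -0.81
Q10 factor = 2.0^-0.81 = 0.57038
t_adjusted = 12 * 0.57038 = 6.84 hours

6.84


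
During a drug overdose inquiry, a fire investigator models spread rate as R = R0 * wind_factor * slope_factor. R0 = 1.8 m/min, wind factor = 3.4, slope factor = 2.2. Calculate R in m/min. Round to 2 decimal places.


Fire spread rate calculation:
R = R0 * wind_factor * slope_factor
= 1.8 * 3.4 * 2.2
= 6.12 * 2.2
= 13.46 m/min

13.46


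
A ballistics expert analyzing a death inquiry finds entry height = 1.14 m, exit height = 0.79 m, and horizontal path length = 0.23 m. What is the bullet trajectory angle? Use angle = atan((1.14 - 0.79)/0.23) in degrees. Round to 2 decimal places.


Bullet trajectory angle:
Height difference = 1.14 - 0.79 = 0.35 m
angle = atan(0.35 / 0.23)
angle = atan(1.521739)
angle = 56.69 degrees

56.69


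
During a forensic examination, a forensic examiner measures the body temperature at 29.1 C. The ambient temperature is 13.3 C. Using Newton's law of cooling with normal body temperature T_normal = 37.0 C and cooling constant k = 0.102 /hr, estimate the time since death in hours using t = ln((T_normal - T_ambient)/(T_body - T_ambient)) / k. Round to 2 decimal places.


Using Newton's law of cooling:
t = ln((T_normal - T_ambient) / (T_body - T_ambient)) / k
T_normal - T_ambient = 23.7
T_body - T_ambient = 15.8
Ratio = 1.5
ln(ratio) = 0.405465
t = 0.405465 / 0.102 = 3.98 hours

3.98


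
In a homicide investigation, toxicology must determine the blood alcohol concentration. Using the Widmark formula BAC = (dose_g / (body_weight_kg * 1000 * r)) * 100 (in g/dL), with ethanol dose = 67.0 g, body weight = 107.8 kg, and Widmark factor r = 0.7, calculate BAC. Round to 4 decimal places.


Applying the Widmark formula:
BAC = (dose_g / (body_wt * 1000 * r)) * 100
Denominator = 107.8 * 1000 * 0.7 = 75460
BAC = (67.0 / 75460) * 100
BAC = 0.0888 g/dL

0.0888


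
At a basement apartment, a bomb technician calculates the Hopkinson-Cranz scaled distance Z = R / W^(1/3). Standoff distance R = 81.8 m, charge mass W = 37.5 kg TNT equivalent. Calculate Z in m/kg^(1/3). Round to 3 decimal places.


Scaled distance calculation:
W^(1/3) = 37.5^(1/3) = 3.347165
Z = R / W^(1/3) = 81.8 / 3.347165
Z = 24.439 m/kg^(1/3)

24.439


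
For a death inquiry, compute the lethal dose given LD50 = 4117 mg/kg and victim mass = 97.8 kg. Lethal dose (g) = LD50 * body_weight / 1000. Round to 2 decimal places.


Lethal dose calculation:
Lethal dose = LD50 * body_weight / 1000
= 4117 * 97.8 / 1000
= 402642.6 / 1000
= 402.64 g

402.64


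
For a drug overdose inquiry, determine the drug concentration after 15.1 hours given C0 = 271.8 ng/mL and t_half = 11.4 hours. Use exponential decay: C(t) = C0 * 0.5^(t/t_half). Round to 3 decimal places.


Drug concentration decay:
Number of half-lives = t / t_half = 15.1 / 11.4 = 1.324561
Decay factor = 0.5^1.324561 = 0.39927067
C(t) = 271.8 * 0.39927067 = 108.522 ng/mL

108.522


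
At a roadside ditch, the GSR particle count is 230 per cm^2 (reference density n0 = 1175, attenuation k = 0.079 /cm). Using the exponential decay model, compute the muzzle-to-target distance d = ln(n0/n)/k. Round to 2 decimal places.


GSR distance calculation:
n0/n = 1175 / 230 = 5.108696
ln(n0/n) = 1.630944
d = 1.630944 / 0.079 = 20.64 cm

20.64


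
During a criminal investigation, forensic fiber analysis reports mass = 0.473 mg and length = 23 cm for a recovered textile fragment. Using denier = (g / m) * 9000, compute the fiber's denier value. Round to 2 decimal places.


Denier calculation:
Mass in grams = 0.473 mg / 1000 = 0.000473 g
Length in meters = 23 cm / 100 = 0.23 m
Linear density = mass / length = 0.000473 / 0.23 = 0.00205652 g/m
Denier = (g/m) * 9000 = 0.00205652 * 9000 = 18.51

18.51


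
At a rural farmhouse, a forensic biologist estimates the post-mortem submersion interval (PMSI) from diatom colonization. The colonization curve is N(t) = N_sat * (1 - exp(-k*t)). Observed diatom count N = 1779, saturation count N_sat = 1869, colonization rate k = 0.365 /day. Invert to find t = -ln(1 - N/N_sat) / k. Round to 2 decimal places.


PMSI from diatom colonization curve:
N / N_sat = 1779 / 1869 = 0.951846
1 - N/N_sat = 0.048154
ln(1 - N/N_sat) = -3.033351
t = -ln(1 - N/N_sat) / k = -(-3.033351) / 0.365 = 8.31 days

8.31


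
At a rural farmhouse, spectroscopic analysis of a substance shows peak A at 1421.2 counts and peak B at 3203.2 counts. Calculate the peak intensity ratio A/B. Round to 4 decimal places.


Spectral peak ratio:
Peak A = 1421.2 counts
Peak B = 3203.2 counts
Ratio = 1421.2 / 3203.2 = 0.4437

0.4437


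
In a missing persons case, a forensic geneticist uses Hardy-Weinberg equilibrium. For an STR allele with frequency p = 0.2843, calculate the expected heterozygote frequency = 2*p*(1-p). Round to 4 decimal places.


Hardy-Weinberg heterozygote frequency:
q = 1 - p = 1 - 0.2843 = 0.7157
2pq = 2 * 0.2843 * 0.7157 = 0.4069

0.4069


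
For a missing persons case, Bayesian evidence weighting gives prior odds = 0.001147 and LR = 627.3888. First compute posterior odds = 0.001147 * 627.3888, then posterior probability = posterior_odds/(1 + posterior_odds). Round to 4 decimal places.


Bayesian evidence evaluation:
Posterior odds = prior_odds * LR = 0.001147 * 627.3888 = 0.719615
Posterior probability = posterior_odds / (1 + posterior_odds)
= 0.719615 / (1 + 0.719615)
= 0.719615 / 1.719615
= 0.4185

0.4185


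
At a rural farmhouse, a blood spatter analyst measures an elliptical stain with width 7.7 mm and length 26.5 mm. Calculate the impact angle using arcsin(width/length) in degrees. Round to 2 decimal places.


Blood spatter impact angle calculation:
width / length = 7.7 / 26.5 = 0.290566
angle = arcsin(0.290566)
angle = 16.89 degrees

16.89


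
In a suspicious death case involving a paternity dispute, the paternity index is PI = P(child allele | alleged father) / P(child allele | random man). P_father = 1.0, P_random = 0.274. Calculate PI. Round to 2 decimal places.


Paternity Index calculation:
PI = P(allele|father) / P(allele|random)
PI = 1.0 / 0.274
PI = 3.65

3.65


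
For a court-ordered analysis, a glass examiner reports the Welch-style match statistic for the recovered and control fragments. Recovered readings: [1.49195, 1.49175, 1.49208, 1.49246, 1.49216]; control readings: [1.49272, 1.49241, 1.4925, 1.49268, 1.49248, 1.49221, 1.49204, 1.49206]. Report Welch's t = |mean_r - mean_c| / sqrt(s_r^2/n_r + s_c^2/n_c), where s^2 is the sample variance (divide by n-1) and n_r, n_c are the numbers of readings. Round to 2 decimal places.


Welch's t-criterion for glass RI comparison:
Recovered mean = sum / n_r = 7.4604 / 5 = 1.49208
Control mean = sum / n_c = 11.9391 / 8 = 1.4923875
Recovered sample variance s_r^2 = 6.915e-08
Control sample variance s_c^2 = 6.81929e-08
Welch SE (unpooled) = sqrt(s_r^2/n_r + s_c^2/n_c) = sqrt(1.383e-08 + 8.52411e-09) = sqrt(2.23541e-08) = 0.000149513
|mean_r - mean_c| = 0.0003075
t = 0.0003075 / 0.000149513 = 2.06

2.06


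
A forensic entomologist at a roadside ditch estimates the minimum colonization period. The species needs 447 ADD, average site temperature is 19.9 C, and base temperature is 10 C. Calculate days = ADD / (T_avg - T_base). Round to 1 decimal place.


Insect development time:
Effective temperature = avg_temp - T_base = 19.9 - 10 = 9.9 C
Days = ADD / effective_temp = 447 / 9.9 = 45.2 days

45.2


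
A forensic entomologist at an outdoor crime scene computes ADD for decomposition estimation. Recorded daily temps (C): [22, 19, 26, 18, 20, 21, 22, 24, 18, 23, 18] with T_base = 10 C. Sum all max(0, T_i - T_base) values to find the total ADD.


Computing ADD day by day:
Day 1: max(0, 22 - 10) = 12
Day 2: max(0, 19 - 10) = 9
Day 3: max(0, 26 - 10) = 16
Day 4: max(0, 18 - 10) = 8
Day 5: max(0, 20 - 10) = 10
Day 6: max(0, 21 - 10) = 11
Day 7: max(0, 22 - 10) = 12
Day 8: max(0, 24 - 10) = 14
Day 9: max(0, 18 - 10) = 8
Day 10: max(0, 23 - 10) = 13
Day 11: max(0, 18 - 10) = 8
Total ADD = 121

121


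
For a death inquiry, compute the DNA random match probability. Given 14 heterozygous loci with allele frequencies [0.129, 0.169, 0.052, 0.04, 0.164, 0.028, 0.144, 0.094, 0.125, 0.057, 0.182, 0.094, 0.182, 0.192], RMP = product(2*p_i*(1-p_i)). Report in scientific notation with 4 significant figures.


Computing RMP for 14 loci:
Locus 1: 2 * 0.129 * 0.871 = 0.224718
Locus 2: 2 * 0.169 * 0.831 = 0.280878
Locus 3: 2 * 0.052 * 0.948 = 0.098592
Locus 4: 2 * 0.04 * 0.96 = 0.0768
Locus 5: 2 * 0.164 * 0.836 = 0.274208
Locus 6: 2 * 0.028 * 0.972 = 0.054432
Locus 7: 2 * 0.144 * 0.856 = 0.246528
Locus 8: 2 * 0.094 * 0.906 = 0.170328
Locus 9: 2 * 0.125 * 0.875 = 0.21875
Locus 10: 2 * 0.057 * 0.943 = 0.107502
Locus 11: 2 * 0.182 * 0.818 = 0.297752
Locus 12: 2 * 0.094 * 0.906 = 0.170328
Locus 13: 2 * 0.182 * 0.818 = 0.297752
Locus 14: 2 * 0.192 * 0.808 = 0.310272
RMP = 3.300e-11

3.300e-11


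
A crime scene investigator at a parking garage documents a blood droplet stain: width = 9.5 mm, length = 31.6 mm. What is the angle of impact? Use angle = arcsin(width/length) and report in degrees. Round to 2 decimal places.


Blood spatter impact angle calculation:
width / length = 9.5 / 31.6 = 0.300633
angle = arcsin(0.300633)
angle = 17.50 degrees

17.50


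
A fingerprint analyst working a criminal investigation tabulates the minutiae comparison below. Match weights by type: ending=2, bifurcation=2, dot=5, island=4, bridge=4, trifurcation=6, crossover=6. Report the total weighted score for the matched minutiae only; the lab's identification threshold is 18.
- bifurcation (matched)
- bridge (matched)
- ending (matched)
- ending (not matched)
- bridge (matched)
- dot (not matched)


Weighted minutiae match score:
  bifurcation: matched, +2 (running total 2)
  bridge: matched, +4 (running total 6)
  ending: matched, +2 (running total 8)
  ending: not matched, +0
  bridge: matched, +4 (running total 12)
  dot: not matched, +0
Total score = 12
Threshold = 18; verdict = inconclusive

12


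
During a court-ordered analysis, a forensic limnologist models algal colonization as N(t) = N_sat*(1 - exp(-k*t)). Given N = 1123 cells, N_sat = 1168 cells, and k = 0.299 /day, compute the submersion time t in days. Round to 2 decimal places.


PMSI from diatom colonization curve:
N / N_sat = 1123 / 1168 = 0.961473
1 - N/N_sat = 0.038527
ln(1 - N/N_sat) = -3.256396
t = -ln(1 - N/N_sat) / k = -(-3.256396) / 0.299 = 10.89 days

10.89


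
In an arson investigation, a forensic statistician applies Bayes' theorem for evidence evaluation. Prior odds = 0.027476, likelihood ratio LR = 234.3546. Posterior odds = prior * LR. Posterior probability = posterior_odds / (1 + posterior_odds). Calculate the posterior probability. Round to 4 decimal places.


Bayesian evidence evaluation:
Posterior odds = prior_odds * LR = 0.027476 * 234.3546 = 6.439127
Posterior probability = posterior_odds / (1 + posterior_odds)
= 6.439127 / (1 + 6.439127)
= 6.439127 / 7.439127
= 0.8656

0.8656


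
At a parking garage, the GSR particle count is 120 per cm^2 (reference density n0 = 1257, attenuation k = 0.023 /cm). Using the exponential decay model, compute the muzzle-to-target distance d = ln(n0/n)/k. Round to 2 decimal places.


GSR distance calculation:
n0/n = 1257 / 120 = 10.475
ln(n0/n) = 2.348991
d = 2.348991 / 0.023 = 102.13 cm

102.13


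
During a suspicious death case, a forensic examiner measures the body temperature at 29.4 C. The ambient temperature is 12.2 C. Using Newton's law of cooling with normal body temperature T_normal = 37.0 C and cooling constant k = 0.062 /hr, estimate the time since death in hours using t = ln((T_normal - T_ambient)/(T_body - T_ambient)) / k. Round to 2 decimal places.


Using Newton's law of cooling:
t = ln((T_normal - T_ambient) / (T_body - T_ambient)) / k
T_normal - T_ambient = 24.8
T_body - T_ambient = 17.2
Ratio = 1.44186
ln(ratio) = 0.365934
t = 0.365934 / 0.062 = 5.90 hours

5.90


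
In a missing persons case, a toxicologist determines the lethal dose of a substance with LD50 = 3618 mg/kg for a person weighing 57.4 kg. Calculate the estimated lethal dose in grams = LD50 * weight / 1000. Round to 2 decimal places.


Lethal dose calculation:
Lethal dose = LD50 * body_weight / 1000
= 3618 * 57.4 / 1000
= 207673.2 / 1000
= 207.67 g

207.67


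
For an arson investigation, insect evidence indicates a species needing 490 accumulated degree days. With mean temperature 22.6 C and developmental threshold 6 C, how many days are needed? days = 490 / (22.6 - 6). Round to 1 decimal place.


Insect development time:
Effective temperature = avg_temp - T_base = 22.6 - 6 = 16.6 C
Days = ADD / effective_temp = 490 / 16.6 = 29.5 days

29.5


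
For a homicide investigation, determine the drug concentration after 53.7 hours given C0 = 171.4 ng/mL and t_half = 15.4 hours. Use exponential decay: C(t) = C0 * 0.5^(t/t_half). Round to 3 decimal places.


Drug concentration decay:
Number of half-lives = t / t_half = 53.7 / 15.4 = 3.487013
Decay factor = 0.5^3.487013 = 0.0891876
C(t) = 171.4 * 0.0891876 = 15.287 ng/mL

15.287


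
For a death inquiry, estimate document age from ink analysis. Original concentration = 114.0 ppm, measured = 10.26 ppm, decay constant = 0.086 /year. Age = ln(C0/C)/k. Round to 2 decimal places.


Document age estimation:
C0/C = 114.0 / 10.26 = 11.111111
ln(C0/C) = 2.407946
t = 2.407946 / 0.086 = 28.00 years

28.00


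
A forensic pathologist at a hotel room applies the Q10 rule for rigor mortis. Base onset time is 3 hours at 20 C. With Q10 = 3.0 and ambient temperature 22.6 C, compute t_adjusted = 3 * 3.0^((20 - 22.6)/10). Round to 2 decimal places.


Rigor mortis time adjustment:
Exponent = (T_ref - T_actual) / 10 = (20 - 22.6) / 10 = -0.26
Q10 factor = 3.0^-0.26 = 0.75153
t_adjusted = 3 * 0.75153 = 2.25 hours

2.25


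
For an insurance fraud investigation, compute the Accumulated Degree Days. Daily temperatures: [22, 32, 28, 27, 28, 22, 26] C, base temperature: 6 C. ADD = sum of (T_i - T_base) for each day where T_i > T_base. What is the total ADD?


Computing ADD day by day:
Day 1: max(0, 22 - 6) = 16
Day 2: max(0, 32 - 6) = 26
Day 3: max(0, 28 - 6) = 22
Day 4: max(0, 27 - 6) = 21
Day 5: max(0, 28 - 6) = 22
Day 6: max(0, 22 - 6) = 16
Day 7: max(0, 26 - 6) = 20
Total ADD = 143

143


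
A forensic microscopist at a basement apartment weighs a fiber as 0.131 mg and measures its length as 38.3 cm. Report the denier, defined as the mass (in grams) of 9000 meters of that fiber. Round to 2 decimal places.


Denier calculation:
Mass in grams = 0.131 mg / 1000 = 0.000131 g
Length in meters = 38.3 cm / 100 = 0.383 m
Linear density = mass / length = 0.000131 / 0.383 = 0.00034204 g/m
Denier = (g/m) * 9000 = 0.00034204 * 9000 = 3.08

3.08


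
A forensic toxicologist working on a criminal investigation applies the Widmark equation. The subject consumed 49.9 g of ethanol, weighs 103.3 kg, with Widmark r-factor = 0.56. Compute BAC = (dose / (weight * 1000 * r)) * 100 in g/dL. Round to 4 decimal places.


Applying the Widmark formula:
BAC = (dose_g / (body_wt * 1000 * r)) * 100
Denominator = 103.3 * 1000 * 0.56 = 57848
BAC = (49.9 / 57848) * 100
BAC = 0.0863 g/dL

0.0863


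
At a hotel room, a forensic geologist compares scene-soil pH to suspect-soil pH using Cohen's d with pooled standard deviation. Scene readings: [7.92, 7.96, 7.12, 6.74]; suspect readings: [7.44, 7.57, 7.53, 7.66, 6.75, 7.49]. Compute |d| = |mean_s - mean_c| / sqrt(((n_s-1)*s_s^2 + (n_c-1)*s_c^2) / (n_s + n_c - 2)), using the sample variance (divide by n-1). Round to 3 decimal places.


Pooled-variance Cohen's d for soil pH comparison:
Scene mean = 29.74 / 4 = 7.435
Suspect mean = 44.44 / 6 = 7.406667
Scene sample variance s_s^2 = 0.364367
Suspect sample variance s_c^2 = 0.109067
Pooled variance = ((n_s-1)*s_s^2 + (n_c-1)*s_c^2) / (n_s + n_c - 2) = 0.204804
Pooled SD = sqrt(0.204804) = 0.452553
Mean difference = 0.028333
|d| = |0.028333| / 0.452553 = 0.063

0.063


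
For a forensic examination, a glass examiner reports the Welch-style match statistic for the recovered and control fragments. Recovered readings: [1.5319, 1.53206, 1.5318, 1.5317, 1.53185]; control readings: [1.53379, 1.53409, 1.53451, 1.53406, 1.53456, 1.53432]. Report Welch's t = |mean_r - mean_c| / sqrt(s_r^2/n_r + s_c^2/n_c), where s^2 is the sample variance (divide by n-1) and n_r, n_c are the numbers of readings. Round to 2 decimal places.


Welch's t-criterion for glass RI comparison:
Recovered mean = sum / n_r = 7.65931 / 5 = 1.531862
Control mean = sum / n_c = 9.20533 / 6 = 1.5342217
Recovered sample variance s_r^2 = 1.772e-08
Control sample variance s_c^2 = 8.74167e-08
Welch SE (unpooled) = sqrt(s_r^2/n_r + s_c^2/n_c) = sqrt(3.544e-09 + 1.45694e-08) = sqrt(1.81134e-08) = 0.000134586
|mean_r - mean_c| = 0.00235967
t = 0.00235967 / 0.000134586 = 17.53

17.53


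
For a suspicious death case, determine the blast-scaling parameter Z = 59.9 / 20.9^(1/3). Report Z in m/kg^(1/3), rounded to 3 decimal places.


Scaled distance calculation:
W^(1/3) = 20.9^(1/3) = 2.754538
Z = R / W^(1/3) = 59.9 / 2.754538
Z = 21.746 m/kg^(1/3)

21.746


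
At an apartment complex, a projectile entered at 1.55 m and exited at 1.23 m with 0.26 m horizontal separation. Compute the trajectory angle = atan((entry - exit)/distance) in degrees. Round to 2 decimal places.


Bullet trajectory angle:
Height difference = 1.55 - 1.23 = 0.32 m
angle = atan(0.32 / 0.26)
angle = atan(1.230769)
angle = 50.91 degrees

50.91


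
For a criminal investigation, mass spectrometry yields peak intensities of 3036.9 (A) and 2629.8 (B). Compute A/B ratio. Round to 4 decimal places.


Spectral peak ratio:
Peak A = 3036.9 counts
Peak B = 2629.8 counts
Ratio = 3036.9 / 2629.8 = 1.1548

1.1548


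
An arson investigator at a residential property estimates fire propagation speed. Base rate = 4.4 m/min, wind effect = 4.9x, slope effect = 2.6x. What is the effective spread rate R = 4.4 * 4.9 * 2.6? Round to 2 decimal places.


Fire spread rate calculation:
R = R0 * wind_factor * slope_factor
= 4.4 * 4.9 * 2.6
= 21.56 * 2.6
= 56.06 m/min

56.06


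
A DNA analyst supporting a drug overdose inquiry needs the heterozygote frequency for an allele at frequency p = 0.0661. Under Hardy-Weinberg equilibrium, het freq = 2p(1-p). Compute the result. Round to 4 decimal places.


Hardy-Weinberg heterozygote frequency:
q = 1 - p = 1 - 0.0661 = 0.9339
2pq = 2 * 0.0661 * 0.9339 = 0.1235

0.1235


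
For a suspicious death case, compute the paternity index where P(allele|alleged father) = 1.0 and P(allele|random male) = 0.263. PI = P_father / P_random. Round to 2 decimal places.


Paternity Index calculation:
PI = P(allele|father) / P(allele|random)
PI = 1.0 / 0.263
PI = 3.80

3.80


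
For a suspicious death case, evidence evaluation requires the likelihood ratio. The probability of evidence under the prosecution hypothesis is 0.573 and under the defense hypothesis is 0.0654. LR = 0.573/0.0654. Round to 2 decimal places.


Likelihood ratio calculation:
LR = P(E|Hp) / P(E|Hd)
LR = 0.573 / 0.0654
LR = 8.76

8.76


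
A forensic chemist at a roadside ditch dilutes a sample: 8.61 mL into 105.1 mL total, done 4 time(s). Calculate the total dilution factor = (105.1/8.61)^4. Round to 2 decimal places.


Dilution factor calculation:
Single dilution = V_total / V_sample = 105.1 / 8.61 ≈ 12.206736
Number of dilutions = 4
Total DF = (105.1 / 8.61)^4 (full precision, rounded at the end) = 22202.31

22202.31


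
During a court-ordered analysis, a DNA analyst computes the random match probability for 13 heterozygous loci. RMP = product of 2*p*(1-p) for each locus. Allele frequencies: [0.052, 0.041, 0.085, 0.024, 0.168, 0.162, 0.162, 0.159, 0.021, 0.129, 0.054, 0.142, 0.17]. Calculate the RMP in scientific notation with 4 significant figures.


Computing RMP for 13 loci:
Locus 1: 2 * 0.052 * 0.948 = 0.098592
Locus 2: 2 * 0.041 * 0.959 = 0.078638
Locus 3: 2 * 0.085 * 0.915 = 0.15555
Locus 4: 2 * 0.024 * 0.976 = 0.046848
Locus 5: 2 * 0.168 * 0.832 = 0.279552
Locus 6: 2 * 0.162 * 0.838 = 0.271512
Locus 7: 2 * 0.162 * 0.838 = 0.271512
Locus 8: 2 * 0.159 * 0.841 = 0.267438
Locus 9: 2 * 0.021 * 0.979 = 0.041118
Locus 10: 2 * 0.129 * 0.871 = 0.224718
Locus 11: 2 * 0.054 * 0.946 = 0.102168
Locus 12: 2 * 0.142 * 0.858 = 0.243672
Locus 13: 2 * 0.17 * 0.83 = 0.2822
RMP = 2.021e-11

2.021e-11


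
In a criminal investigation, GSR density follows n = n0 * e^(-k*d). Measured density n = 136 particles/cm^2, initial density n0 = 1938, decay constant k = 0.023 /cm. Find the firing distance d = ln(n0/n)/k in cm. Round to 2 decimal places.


GSR distance calculation:
n0/n = 1938 / 136 = 14.25
ln(n0/n) = 2.656757
d = 2.656757 / 0.023 = 115.51 cm

115.51


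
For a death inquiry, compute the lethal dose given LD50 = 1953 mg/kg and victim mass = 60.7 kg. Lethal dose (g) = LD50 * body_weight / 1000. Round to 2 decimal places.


Lethal dose calculation:
Lethal dose = LD50 * body_weight / 1000
= 1953 * 60.7 / 1000
= 118547.1 / 1000
= 118.55 g

118.55


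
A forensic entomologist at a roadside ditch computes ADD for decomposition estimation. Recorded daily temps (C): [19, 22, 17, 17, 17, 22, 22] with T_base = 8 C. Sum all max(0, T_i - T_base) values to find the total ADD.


Computing ADD day by day:
Day 1: max(0, 19 - 8) = 11
Day 2: max(0, 22 - 8) = 14
Day 3: max(0, 17 - 8) = 9
Day 4: max(0, 17 - 8) = 9
Day 5: max(0, 17 - 8) = 9
Day 6: max(0, 22 - 8) = 14
Day 7: max(0, 22 - 8) = 14
Total ADD = 80

80


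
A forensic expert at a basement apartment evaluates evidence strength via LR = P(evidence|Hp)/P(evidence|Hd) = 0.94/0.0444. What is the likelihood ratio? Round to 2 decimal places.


Likelihood ratio calculation:
LR = P(E|Hp) / P(E|Hd)
LR = 0.94 / 0.0444
LR = 21.17

21.17
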